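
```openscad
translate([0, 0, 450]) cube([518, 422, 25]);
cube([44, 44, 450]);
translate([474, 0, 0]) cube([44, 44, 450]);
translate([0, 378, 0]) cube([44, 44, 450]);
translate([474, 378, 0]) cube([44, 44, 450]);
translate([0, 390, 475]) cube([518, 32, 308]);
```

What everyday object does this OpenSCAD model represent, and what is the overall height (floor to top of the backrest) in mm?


A chair. The overall height is 783 mm.

A slab on four corner posts with a tall panel at the back — a chair. The seat slab sits at z = 450 with thickness 25, and the 308 mm backrest starts at the seat top, so the overall height is 450 + 25 + 308 = 783 mm.


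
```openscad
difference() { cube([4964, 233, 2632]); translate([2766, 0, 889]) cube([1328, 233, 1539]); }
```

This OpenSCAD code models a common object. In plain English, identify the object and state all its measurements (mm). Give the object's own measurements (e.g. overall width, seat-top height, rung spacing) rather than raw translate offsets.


A wall 4964 mm long (x), 233 mm thick (y), 2632 mm tall, with a rectangular window opening cut through it. The opening is 1328 mm wide and 1539 mm tall; its sill is at z = 889 mm and its near (−x) edge is 2766 mm from the wall's −x end. The opening passes through the full wall thickness.


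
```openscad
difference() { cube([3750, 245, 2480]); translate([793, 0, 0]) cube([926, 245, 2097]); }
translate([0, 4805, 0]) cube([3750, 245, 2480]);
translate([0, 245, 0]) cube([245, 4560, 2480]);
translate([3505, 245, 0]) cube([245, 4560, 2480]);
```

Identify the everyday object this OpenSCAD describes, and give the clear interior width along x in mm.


A single room. The interior width is 3260 mm.

Four walls enclosing a rectangle with a door in the front wall — a room. Outside width 3750 minus two 245 mm walls gives 3260 mm.


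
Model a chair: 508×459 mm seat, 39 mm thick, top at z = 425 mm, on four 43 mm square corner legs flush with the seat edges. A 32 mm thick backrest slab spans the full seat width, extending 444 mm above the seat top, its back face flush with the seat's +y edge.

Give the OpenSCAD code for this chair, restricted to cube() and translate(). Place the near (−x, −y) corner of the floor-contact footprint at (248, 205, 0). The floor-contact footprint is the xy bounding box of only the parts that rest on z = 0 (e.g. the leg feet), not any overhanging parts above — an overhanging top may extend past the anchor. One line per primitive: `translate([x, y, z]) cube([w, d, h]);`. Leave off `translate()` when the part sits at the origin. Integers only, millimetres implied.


translate([248, 205, 386]) cube([508, 459, 39]);
translate([248, 205, 0]) cube([43, 43, 386]);
translate([713, 205, 0]) cube([43, 43, 386]);
translate([248, 621, 0]) cube([43, 43, 386]);
translate([713, 621, 0]) cube([43, 43, 386]);
translate([248, 632, 425]) cube([508, 32, 444]);


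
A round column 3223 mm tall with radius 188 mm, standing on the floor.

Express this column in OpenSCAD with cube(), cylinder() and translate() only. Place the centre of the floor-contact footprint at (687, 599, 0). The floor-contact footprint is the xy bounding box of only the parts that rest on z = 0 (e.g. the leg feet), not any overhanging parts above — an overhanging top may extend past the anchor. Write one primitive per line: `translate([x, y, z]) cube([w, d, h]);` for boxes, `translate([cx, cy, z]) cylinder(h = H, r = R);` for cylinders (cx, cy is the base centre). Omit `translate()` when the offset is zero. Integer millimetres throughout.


translate([687, 599, 0]) cylinder(h = 3223, r = 188);


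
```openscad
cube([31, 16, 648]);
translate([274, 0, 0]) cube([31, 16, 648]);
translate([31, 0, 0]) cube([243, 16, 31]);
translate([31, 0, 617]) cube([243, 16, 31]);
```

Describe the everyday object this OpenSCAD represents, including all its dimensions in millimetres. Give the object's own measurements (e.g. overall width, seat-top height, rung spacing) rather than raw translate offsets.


A rectangular picture frame lying in the x–z plane (depth along y). The opening is 243 mm wide (x) by 586 mm tall (z), surrounded by a border 31 mm wide on all four sides. The frame is 16 mm deep and is made of two full-height vertical stiles with two horizontal rails fitted between them.


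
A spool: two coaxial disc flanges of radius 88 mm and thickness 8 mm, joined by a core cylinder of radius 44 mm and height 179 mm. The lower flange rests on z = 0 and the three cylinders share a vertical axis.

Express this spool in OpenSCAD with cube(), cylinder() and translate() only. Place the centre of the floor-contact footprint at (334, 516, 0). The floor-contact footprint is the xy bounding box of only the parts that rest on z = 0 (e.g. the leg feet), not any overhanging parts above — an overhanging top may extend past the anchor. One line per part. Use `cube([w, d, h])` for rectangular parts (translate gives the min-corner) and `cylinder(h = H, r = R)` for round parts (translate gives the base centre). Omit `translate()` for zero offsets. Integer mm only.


translate([334, 516, 0]) cylinder(h = 8, r = 88);
translate([334, 516, 8]) cylinder(h = 179, r = 44);
translate([334, 516, 187]) cylinder(h = 8, r = 88);


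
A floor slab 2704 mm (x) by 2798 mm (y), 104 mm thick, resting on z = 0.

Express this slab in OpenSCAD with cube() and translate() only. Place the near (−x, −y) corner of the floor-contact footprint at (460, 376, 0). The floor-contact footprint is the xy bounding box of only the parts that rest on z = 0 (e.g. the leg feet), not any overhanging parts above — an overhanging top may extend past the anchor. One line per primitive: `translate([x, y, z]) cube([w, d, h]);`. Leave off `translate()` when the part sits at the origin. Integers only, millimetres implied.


translate([460, 376, 0]) cube([2704, 2798, 104]);


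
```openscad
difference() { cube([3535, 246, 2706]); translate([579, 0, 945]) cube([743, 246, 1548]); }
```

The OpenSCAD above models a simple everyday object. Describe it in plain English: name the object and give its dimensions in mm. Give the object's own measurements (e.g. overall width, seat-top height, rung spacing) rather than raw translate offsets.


A wall 3535 mm long (x), 246 mm thick (y), 2706 mm tall, with a rectangular window opening cut through it. The opening is 743 mm wide and 1548 mm tall; its sill is at z = 945 mm and its near (−x) edge is 579 mm from the wall's −x end. The opening passes through the full wall thickness.


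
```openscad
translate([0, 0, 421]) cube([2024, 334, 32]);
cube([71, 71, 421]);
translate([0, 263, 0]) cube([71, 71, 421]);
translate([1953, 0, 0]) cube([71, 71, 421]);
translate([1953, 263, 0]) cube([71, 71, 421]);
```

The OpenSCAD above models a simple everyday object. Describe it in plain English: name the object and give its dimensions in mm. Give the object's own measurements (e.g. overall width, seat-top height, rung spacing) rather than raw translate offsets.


A long wooden bench with a 2024 mm (x) × 334 mm (y) seat, 32 mm thick, its top surface 453 mm above the floor. Four 71 mm square legs at the seat corners, flush with the edges, run from z = 0 to the seat underside.


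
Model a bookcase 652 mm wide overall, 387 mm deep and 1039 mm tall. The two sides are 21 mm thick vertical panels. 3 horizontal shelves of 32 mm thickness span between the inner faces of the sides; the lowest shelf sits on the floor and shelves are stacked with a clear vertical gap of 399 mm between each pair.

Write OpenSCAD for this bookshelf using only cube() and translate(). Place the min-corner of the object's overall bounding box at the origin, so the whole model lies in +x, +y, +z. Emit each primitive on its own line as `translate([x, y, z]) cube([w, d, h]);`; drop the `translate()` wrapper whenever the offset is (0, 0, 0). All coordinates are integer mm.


cube([21, 387, 1039]);
translate([631, 0, 0]) cube([21, 387, 1039]);
translate([21, 0, 0]) cube([610, 387, 32]);
translate([21, 0, 431]) cube([610, 387, 32]);
translate([21, 0, 862]) cube([610, 387, 32]);


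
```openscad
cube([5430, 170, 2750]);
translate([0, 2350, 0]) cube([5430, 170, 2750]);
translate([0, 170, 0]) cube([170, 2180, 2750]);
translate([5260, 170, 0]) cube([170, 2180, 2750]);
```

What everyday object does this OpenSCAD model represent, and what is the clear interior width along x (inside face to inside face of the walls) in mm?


A house (or room) frame. The interior width is 5090 mm.

Four 2750 mm walls enclosing a rectangle with no floor or roof — a room or house frame. Outside width is 5430 mm and wall thickness is 170 mm, so the interior width is 5430 − 2 × 170 = 5090 mm.


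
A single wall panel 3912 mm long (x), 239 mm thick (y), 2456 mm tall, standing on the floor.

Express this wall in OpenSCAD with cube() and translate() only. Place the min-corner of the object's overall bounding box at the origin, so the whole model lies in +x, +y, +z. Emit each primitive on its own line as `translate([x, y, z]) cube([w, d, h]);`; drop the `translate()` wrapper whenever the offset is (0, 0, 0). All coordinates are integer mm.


cube([3912, 239, 2456]);


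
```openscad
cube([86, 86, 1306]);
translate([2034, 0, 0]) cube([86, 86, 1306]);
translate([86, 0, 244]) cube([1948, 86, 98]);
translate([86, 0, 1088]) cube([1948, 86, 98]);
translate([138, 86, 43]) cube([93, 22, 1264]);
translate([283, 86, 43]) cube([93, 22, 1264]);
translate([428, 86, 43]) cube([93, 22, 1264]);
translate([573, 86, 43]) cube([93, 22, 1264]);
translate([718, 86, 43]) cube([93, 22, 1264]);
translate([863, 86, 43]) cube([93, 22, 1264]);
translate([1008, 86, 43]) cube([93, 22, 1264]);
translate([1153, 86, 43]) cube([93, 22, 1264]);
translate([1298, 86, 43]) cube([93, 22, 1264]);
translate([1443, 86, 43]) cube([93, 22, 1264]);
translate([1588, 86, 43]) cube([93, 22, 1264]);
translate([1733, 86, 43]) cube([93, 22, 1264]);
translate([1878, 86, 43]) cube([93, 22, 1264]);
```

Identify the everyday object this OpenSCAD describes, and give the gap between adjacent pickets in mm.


A fence section. The picket gap is 52 mm.

Two posts, two rails, 13 pickets — a fence section. Span 1948 mm holds 13 pickets of 93 mm with 14 equal gaps: ⌊(1948 − 13·93) / 14⌋ = 52 mm.


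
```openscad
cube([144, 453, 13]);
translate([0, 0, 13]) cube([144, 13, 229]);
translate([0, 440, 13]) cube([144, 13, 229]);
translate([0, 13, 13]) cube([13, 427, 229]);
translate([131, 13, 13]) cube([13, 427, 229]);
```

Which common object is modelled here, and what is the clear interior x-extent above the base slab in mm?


An open box. The internal width is 118 mm.

A 144×453 base slab with four walls standing on it — an open box. The base is 144 mm wide and the walls are 13 mm thick, so the internal width is 144 − 2 × 13 = 118 mm.


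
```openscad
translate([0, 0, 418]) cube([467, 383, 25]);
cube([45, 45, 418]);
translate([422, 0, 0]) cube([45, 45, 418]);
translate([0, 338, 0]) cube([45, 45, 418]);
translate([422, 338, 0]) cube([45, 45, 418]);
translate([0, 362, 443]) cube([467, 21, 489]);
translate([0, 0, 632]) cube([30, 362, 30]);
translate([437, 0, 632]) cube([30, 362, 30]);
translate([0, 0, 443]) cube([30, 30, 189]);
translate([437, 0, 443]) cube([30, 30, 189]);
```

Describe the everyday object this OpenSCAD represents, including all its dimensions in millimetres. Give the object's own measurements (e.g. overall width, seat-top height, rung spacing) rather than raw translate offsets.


A chair. The seat is a 467×383×25 mm slab with its top at z = 443 mm, on four 45×45 mm corner legs (flush with the seat edges, standing on z = 0). A flat backrest 21 mm thick, 489 mm tall, spans the full seat width and rises from the seat top along its +y edge, rear face flush with the rear of the seat. Two armrests of 30×30 mm section run along each side from the seat's front edge to the front of the backrest, top faces 219 mm above the seat top and outer faces flush with the seat's x-edges; a 30×30 mm post under the front of each armrest stands on the seat at the front corner.


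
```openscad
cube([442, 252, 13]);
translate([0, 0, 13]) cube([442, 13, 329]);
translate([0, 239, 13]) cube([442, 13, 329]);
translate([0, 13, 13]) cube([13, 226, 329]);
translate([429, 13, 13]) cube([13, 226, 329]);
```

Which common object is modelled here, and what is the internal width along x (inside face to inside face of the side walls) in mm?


An open box. The internal width is 416 mm.

A 442×252 base slab with four walls standing on it — an open box. The base is 442 mm wide and the walls are 13 mm thick, so the internal width is 442 − 2 × 13 = 416 mm.


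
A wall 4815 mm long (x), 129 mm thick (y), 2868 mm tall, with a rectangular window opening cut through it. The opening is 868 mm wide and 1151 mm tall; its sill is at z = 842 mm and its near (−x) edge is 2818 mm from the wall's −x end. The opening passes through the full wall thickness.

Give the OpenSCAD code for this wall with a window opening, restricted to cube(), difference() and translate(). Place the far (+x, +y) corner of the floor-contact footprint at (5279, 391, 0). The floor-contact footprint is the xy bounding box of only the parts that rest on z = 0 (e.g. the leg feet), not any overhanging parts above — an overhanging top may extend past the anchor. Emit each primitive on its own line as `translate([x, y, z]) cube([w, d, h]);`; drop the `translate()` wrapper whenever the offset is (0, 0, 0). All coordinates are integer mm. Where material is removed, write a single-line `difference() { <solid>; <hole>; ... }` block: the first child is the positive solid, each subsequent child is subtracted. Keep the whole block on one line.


difference() { translate([464, 262, 0]) cube([4815, 129, 2868]); translate([3282, 262, 842]) cube([868, 129, 1151]); }


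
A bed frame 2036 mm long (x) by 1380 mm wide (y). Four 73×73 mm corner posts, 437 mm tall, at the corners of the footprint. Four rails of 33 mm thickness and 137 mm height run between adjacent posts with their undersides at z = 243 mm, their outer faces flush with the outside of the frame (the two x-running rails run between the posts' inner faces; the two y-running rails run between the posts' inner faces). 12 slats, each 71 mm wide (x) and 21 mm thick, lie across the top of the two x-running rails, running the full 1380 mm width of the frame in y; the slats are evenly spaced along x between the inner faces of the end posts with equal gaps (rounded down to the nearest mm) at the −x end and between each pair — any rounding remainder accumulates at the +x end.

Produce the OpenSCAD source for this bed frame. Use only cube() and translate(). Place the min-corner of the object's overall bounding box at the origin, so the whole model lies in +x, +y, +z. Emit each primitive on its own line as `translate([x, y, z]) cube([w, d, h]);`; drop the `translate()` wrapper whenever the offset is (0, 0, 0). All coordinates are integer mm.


cube([73, 73, 437]);
translate([0, 1307, 0]) cube([73, 73, 437]);
translate([1963, 0, 0]) cube([73, 73, 437]);
translate([1963, 1307, 0]) cube([73, 73, 437]);
translate([73, 0, 243]) cube([1890, 33, 137]);
translate([73, 1347, 243]) cube([1890, 33, 137]);
translate([0, 73, 243]) cube([33, 1234, 137]);
translate([2003, 73, 243]) cube([33, 1234, 137]);
translate([152, 0, 380]) cube([71, 1380, 21]);
translate([302, 0, 380]) cube([71, 1380, 21]);
translate([452, 0, 380]) cube([71, 1380, 21]);
translate([602, 0, 380]) cube([71, 1380, 21]);
translate([752, 0, 380]) cube([71, 1380, 21]);
translate([902, 0, 380]) cube([71, 1380, 21]);
translate([1052, 0, 380]) cube([71, 1380, 21]);
translate([1202, 0, 380]) cube([71, 1380, 21]);
translate([1352, 0, 380]) cube([71, 1380, 21]);
translate([1502, 0, 380]) cube([71, 1380, 21]);
translate([1652, 0, 380]) cube([71, 1380, 21]);
translate([1802, 0, 380]) cube([71, 1380, 21]);


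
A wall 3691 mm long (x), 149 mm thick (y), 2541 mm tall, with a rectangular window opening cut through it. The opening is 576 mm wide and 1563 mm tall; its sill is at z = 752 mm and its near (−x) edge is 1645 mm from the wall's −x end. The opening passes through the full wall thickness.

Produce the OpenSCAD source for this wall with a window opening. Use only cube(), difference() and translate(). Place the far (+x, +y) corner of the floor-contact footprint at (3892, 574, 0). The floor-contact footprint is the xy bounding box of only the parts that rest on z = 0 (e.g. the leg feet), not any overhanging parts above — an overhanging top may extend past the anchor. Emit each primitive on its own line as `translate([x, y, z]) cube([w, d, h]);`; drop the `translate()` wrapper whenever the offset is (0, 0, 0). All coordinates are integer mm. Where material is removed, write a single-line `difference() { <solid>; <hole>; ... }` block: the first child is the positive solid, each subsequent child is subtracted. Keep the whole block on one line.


difference() { translate([201, 425, 0]) cube([3691, 149, 2541]); translate([1846, 425, 752]) cube([576, 149, 1563]); }


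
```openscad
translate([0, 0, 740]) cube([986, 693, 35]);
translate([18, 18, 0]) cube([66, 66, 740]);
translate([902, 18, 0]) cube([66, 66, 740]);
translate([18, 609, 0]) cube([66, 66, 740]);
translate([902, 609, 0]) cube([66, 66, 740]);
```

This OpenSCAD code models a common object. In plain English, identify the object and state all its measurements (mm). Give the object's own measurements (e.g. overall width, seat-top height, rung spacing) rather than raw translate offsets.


A table: top 986 mm (x) × 693 mm (y), 35 mm thick, upper face at z = 775 mm, on four 66×66 mm square legs, each inset 18 mm from the nearest pair of top edges from z = 0 to the bottom of the top.


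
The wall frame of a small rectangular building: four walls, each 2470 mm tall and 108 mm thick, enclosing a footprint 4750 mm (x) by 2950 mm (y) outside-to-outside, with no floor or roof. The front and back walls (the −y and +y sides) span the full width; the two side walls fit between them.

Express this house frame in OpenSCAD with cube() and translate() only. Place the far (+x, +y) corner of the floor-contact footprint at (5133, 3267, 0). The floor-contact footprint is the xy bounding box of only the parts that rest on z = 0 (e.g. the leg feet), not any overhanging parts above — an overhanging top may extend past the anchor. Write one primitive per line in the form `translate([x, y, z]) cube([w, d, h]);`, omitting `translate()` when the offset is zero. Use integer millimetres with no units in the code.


translate([383, 317, 0]) cube([4750, 108, 2470]);
translate([383, 3159, 0]) cube([4750, 108, 2470]);
translate([383, 425, 0]) cube([108, 2734, 2470]);
translate([5025, 425, 0]) cube([108, 2734, 2470]);


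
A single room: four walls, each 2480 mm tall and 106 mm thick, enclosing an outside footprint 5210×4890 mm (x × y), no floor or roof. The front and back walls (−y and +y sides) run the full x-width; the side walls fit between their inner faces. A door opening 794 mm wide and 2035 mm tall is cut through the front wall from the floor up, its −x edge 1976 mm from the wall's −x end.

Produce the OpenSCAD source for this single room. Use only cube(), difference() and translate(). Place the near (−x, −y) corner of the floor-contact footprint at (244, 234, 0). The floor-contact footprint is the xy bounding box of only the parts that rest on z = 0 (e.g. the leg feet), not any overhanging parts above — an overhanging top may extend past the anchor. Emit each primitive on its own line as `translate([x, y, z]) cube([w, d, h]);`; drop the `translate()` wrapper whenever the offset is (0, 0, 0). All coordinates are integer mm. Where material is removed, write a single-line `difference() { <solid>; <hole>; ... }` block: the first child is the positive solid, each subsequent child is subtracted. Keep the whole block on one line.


difference() { translate([244, 234, 0]) cube([5210, 106, 2480]); translate([2220, 234, 0]) cube([794, 106, 2035]); }
translate([244, 5018, 0]) cube([5210, 106, 2480]);
translate([244, 340, 0]) cube([106, 4678, 2480]);
translate([5348, 340, 0]) cube([106, 4678, 2480]);


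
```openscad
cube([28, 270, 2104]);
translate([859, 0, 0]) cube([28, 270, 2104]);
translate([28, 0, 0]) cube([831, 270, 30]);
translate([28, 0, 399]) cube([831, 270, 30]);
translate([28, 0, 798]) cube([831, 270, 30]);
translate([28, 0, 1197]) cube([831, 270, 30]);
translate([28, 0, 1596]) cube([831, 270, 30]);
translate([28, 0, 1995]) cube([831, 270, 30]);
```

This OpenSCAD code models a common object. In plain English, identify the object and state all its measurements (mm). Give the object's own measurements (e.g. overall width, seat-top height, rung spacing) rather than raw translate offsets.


An open bookshelf. Two side panels, each 28 mm thick, 270 mm deep and 2104 mm tall, stand 887 mm apart (outside-to-outside). Between them sit 6 shelves, each 30 mm thick and 270 mm deep, spanning the full gap between the sides. The bottom shelf rests on the floor (its underside at z = 0) and the clear gap between one shelf's top and the next shelf's underside is 369 mm.


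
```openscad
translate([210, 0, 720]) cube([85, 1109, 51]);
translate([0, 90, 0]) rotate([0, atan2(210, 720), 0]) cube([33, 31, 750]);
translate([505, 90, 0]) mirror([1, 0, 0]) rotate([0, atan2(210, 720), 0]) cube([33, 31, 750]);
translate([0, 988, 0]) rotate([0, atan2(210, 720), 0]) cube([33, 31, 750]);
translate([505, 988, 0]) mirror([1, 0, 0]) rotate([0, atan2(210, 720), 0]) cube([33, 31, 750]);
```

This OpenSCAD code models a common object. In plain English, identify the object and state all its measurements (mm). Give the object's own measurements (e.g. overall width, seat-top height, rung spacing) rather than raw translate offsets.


A sawhorse. A 85×1109×51 mm beam (x, y, z) sits on two A-frame leg pairs. Each pair is two raked legs of 33×31 mm section (31 mm along y) splaying symmetrically in x. Each leg rises 720 mm vertically over 210 mm of horizontal reach and is 750 mm long along its own axis. Every leg's outer bottom edge rests on the floor and its outer top edge meets a bottom edge of the beam — the left legs (tilting toward +x) meet the beam's −x bottom edge, the right legs (their mirror images, tilting toward −x) meet its +x bottom edge — so the leg tops tuck under the beam, the beam's underside is 720 mm above the floor, and the feet are 505 mm apart outside-to-outside with the beam centred between them. The two leg pairs are set in 90 mm from either end of the beam.


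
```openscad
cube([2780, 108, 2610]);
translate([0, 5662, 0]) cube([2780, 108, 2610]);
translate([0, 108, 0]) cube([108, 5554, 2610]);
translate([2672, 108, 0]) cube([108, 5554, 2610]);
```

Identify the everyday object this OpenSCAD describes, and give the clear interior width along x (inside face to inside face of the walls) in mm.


A house (or room) frame. The interior width is 2564 mm.

Four 2610 mm walls enclosing a rectangle with no floor or roof — a room or house frame. Outside width is 2780 mm and wall thickness is 108 mm, so the interior width is 2780 − 2 × 108 = 2564 mm.


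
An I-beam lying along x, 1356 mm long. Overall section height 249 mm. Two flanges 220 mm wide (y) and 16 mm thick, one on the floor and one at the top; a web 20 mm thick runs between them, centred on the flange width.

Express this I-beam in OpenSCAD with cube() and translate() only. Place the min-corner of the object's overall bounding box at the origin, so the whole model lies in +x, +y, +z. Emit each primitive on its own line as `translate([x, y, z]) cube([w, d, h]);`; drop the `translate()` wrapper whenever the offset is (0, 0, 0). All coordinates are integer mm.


cube([1356, 220, 16]);
translate([0, 100, 16]) cube([1356, 20, 217]);
translate([0, 0, 233]) cube([1356, 220, 16]);


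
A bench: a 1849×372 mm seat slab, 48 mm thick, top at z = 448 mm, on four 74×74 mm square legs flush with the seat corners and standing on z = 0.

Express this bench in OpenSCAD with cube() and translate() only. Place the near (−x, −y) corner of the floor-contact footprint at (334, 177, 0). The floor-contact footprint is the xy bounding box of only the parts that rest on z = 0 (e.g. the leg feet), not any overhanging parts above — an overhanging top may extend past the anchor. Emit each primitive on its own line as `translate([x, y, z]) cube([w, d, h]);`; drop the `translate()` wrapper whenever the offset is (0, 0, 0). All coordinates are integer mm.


// leg_h = 448 − 48 = 400
translate([334, 177, 400]) cube([1849, 372, 48]);
translate([334, 177, 0]) cube([74, 74, 400]);
translate([334, 475, 0]) cube([74, 74, 400]);
translate([2109, 177, 0]) cube([74, 74, 400]);
translate([2109, 475, 0]) cube([74, 74, 400]);


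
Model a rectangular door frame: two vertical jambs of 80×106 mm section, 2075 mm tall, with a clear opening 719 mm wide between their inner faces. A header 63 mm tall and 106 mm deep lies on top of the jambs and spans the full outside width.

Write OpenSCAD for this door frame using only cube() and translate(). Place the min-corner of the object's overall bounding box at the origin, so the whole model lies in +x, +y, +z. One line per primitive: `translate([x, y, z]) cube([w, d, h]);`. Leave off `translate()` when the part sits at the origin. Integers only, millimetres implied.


cube([80, 106, 2075]);
translate([799, 0, 0]) cube([80, 106, 2075]);
translate([0, 0, 2075]) cube([879, 106, 63]);


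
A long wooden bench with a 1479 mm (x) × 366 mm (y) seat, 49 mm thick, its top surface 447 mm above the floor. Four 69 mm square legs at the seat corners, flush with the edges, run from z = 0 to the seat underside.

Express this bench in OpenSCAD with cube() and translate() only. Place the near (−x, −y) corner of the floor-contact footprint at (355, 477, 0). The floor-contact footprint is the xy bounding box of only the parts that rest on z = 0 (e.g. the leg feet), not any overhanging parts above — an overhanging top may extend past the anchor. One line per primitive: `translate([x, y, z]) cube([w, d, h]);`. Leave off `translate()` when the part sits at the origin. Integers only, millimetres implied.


// leg_h = 447 − 49 = 398
translate([355, 477, 398]) cube([1479, 366, 49]);
translate([355, 477, 0]) cube([69, 69, 398]);
translate([355, 774, 0]) cube([69, 69, 398]);
translate([1765, 477, 0]) cube([69, 69, 398]);
translate([1765, 774, 0]) cube([69, 69, 398]);


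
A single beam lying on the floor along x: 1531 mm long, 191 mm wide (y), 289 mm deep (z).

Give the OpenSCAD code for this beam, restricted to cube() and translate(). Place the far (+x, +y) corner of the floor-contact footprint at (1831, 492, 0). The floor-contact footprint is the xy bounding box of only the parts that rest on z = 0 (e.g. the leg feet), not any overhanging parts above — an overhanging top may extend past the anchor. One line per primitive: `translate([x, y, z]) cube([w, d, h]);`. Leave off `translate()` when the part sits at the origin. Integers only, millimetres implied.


translate([300, 301, 0]) cube([1531, 191, 289]);


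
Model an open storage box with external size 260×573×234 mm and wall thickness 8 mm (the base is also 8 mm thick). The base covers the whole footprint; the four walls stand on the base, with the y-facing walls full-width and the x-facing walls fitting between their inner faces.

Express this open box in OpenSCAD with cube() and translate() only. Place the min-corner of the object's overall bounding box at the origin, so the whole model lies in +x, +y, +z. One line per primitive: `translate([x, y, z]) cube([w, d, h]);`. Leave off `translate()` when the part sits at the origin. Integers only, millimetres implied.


cube([260, 573, 8]);
translate([0, 0, 8]) cube([260, 8, 226]);
translate([0, 565, 8]) cube([260, 8, 226]);
translate([0, 8, 8]) cube([8, 557, 226]);
translate([252, 8, 8]) cube([8, 557, 226]);


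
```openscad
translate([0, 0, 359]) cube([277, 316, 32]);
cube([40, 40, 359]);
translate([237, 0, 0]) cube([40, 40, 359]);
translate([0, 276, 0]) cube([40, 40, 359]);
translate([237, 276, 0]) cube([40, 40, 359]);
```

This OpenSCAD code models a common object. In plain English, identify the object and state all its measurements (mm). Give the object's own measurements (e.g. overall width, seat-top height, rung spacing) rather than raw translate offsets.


A simple wooden stool: a rectangular seat 277 mm (x) by 316 mm (y), 32 mm thick, top face at z = 391 mm, on four square legs, each 40×40 mm in cross-section. The legs rest on z = 0, each flush with a corner of the seat.


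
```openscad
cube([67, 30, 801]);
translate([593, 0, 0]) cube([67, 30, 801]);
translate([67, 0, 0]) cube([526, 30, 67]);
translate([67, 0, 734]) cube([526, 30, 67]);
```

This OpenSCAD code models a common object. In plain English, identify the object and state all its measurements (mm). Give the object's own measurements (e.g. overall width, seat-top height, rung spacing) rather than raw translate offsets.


A rectangular picture frame lying in the x–z plane (depth along y). The opening is 526 mm wide (x) by 667 mm tall (z), surrounded by a border 67 mm wide on all four sides. The frame is 30 mm deep and is made of two full-height vertical stiles with two horizontal rails fitted between them.


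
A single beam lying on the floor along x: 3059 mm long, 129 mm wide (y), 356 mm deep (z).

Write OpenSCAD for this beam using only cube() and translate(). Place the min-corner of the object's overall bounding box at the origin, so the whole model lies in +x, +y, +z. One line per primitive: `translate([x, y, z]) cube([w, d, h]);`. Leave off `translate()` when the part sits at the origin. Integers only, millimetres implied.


cube([3059, 129, 356]);


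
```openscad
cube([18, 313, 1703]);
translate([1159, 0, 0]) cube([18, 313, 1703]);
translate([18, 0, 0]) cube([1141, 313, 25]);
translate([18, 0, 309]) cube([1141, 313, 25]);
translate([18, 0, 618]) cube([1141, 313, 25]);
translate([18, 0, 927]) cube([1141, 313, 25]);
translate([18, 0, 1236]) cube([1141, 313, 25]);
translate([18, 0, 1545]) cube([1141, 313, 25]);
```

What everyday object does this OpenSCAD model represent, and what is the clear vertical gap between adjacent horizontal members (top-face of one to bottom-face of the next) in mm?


A bookshelf. The clear shelf gap is 284 mm.

Two tall side panels with 6 horizontal boards between them — a bookshelf. The first two shelf undersides are at z = 0 and z = 309; with shelf thickness 25, the clear gap is 309 − 0 − 25 = 284 mm.


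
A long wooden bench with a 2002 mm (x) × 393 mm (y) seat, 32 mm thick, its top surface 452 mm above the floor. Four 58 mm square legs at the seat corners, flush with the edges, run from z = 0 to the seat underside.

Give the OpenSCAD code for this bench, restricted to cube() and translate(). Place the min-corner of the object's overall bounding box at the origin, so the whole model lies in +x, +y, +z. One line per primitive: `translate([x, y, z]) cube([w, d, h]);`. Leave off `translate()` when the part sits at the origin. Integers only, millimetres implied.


// leg_h = 452 − 32 = 420
translate([0, 0, 420]) cube([2002, 393, 32]);
cube([58, 58, 420]);
translate([0, 335, 0]) cube([58, 58, 420]);
translate([1944, 0, 0]) cube([58, 58, 420]);
translate([1944, 335, 0]) cube([58, 58, 420]);


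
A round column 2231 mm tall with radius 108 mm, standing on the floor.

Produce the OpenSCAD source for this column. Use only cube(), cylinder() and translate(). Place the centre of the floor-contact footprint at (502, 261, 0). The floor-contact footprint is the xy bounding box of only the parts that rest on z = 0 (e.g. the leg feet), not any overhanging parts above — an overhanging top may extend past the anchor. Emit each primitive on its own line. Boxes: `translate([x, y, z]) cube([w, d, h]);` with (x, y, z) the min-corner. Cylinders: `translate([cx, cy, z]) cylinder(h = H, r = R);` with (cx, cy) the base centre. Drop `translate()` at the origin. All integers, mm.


translate([502, 261, 0]) cylinder(h = 2231, r = 108);


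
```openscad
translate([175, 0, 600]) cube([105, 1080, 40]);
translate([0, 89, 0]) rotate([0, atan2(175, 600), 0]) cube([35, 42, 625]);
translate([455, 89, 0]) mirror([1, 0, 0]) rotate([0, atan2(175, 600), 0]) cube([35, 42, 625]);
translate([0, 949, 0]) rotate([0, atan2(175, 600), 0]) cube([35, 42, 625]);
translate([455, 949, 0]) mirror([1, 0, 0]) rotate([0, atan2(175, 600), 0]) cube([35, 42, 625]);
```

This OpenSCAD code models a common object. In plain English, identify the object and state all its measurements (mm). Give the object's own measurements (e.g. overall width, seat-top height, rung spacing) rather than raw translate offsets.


A sawhorse. A 105×1080×40 mm beam (x, y, z) sits on two A-frame leg pairs. Each pair is two raked legs of 35×42 mm section (42 mm along y) splaying symmetrically in x. Each leg rises 600 mm vertically over 175 mm of horizontal reach and is 625 mm long along its own axis. Every leg's outer bottom edge rests on the floor and its outer top edge meets a bottom edge of the beam — the left legs (tilting toward +x) meet the beam's −x bottom edge, the right legs (their mirror images, tilting toward −x) meet its +x bottom edge — so the leg tops tuck under the beam, the beam's underside is 600 mm above the floor, and the feet are 455 mm apart outside-to-outside with the beam centred between them. The two leg pairs are set in 89 mm from either end of the beam.


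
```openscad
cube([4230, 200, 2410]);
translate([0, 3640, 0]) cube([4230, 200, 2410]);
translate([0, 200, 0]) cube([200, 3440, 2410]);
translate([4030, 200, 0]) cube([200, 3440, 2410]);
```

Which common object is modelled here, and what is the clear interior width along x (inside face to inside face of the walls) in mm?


A house (or room) frame. The interior width is 3830 mm.

Four 2410 mm walls enclosing a rectangle with no floor or roof — a room or house frame. Outside width is 4230 mm and wall thickness is 200 mm, so the interior width is 4230 − 2 × 200 = 3830 mm.


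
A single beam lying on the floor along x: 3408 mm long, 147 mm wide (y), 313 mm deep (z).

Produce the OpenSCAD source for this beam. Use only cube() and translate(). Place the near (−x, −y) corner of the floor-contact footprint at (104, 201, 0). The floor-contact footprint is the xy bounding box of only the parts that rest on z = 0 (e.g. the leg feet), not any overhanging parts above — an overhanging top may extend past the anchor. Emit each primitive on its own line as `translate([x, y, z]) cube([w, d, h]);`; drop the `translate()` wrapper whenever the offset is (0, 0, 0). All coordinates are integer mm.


translate([104, 201, 0]) cube([3408, 147, 313]);


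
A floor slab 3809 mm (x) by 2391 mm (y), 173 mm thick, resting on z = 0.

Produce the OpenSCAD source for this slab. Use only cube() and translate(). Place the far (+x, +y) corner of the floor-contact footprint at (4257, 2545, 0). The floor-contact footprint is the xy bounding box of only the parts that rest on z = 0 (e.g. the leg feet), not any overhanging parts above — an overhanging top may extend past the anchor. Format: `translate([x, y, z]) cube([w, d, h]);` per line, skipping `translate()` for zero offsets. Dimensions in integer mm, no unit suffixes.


translate([448, 154, 0]) cube([3809, 2391, 173]);


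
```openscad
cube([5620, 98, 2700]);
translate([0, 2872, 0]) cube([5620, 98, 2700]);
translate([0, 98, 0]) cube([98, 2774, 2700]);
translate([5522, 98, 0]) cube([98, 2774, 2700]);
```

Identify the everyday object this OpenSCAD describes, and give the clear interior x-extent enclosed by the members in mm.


A house (or room) frame. The interior width is 5424 mm.

Four 2700 mm walls enclosing a rectangle with no floor or roof — a room or house frame. Outside width is 5620 mm and wall thickness is 98 mm, so the interior width is 5620 − 2 × 98 = 5424 mm.


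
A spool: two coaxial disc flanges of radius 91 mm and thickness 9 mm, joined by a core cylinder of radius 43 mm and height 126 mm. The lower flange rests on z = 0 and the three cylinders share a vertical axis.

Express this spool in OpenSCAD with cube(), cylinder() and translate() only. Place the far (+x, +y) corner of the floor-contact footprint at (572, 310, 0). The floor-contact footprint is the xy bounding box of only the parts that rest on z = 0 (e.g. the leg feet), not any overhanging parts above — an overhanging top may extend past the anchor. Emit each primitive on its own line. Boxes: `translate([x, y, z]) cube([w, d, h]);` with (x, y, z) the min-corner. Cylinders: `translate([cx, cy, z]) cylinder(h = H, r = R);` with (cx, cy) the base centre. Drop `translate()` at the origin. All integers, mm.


translate([481, 219, 0]) cylinder(h = 9, r = 91);
translate([481, 219, 9]) cylinder(h = 126, r = 43);
translate([481, 219, 135]) cylinder(h = 9, r = 91);


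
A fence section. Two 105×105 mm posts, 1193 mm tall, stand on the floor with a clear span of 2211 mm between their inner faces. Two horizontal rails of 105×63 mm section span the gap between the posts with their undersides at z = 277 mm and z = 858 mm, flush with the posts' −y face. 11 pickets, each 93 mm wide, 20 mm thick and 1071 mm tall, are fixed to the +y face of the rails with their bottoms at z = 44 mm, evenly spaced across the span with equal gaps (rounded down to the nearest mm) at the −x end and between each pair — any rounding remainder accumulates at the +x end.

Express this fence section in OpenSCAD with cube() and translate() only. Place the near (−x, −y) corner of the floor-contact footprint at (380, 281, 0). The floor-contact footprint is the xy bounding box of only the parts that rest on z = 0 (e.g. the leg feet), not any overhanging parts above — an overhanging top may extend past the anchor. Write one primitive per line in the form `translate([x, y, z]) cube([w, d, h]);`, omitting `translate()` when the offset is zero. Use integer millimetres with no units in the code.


translate([380, 281, 0]) cube([105, 105, 1193]);
translate([2696, 281, 0]) cube([105, 105, 1193]);
translate([485, 281, 277]) cube([2211, 105, 63]);
translate([485, 281, 858]) cube([2211, 105, 63]);
translate([584, 386, 44]) cube([93, 20, 1071]);
translate([776, 386, 44]) cube([93, 20, 1071]);
translate([968, 386, 44]) cube([93, 20, 1071]);
translate([1160, 386, 44]) cube([93, 20, 1071]);
translate([1352, 386, 44]) cube([93, 20, 1071]);
translate([1544, 386, 44]) cube([93, 20, 1071]);
translate([1736, 386, 44]) cube([93, 20, 1071]);
translate([1928, 386, 44]) cube([93, 20, 1071]);
translate([2120, 386, 44]) cube([93, 20, 1071]);
translate([2312, 386, 44]) cube([93, 20, 1071]);
translate([2504, 386, 44]) cube([93, 20, 1071]);


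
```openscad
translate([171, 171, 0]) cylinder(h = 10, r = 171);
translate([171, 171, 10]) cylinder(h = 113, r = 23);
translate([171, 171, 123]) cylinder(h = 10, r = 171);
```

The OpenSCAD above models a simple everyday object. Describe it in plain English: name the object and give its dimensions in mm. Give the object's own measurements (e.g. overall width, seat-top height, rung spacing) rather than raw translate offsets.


A spool: two coaxial disc flanges of radius 171 mm and thickness 10 mm, joined by a core cylinder of radius 23 mm and height 113 mm. The lower flange rests on z = 0 and the three cylinders share a vertical axis.


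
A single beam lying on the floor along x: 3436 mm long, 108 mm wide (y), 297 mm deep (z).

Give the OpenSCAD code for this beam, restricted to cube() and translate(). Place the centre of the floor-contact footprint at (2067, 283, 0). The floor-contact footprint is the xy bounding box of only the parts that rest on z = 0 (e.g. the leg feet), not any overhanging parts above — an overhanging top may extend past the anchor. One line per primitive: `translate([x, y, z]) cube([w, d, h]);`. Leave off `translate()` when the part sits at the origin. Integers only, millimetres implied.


translate([349, 229, 0]) cube([3436, 108, 297]);


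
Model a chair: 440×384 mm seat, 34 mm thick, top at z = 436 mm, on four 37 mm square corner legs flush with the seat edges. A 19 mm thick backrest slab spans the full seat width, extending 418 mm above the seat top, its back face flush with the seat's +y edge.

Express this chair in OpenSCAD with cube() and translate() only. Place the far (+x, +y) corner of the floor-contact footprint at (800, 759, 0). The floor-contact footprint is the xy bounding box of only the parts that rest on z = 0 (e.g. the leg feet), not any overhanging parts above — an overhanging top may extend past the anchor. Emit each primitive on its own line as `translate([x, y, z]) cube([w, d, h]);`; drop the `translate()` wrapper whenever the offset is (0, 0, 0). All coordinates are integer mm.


translate([360, 375, 402]) cube([440, 384, 34]);
translate([360, 375, 0]) cube([37, 37, 402]);
translate([763, 375, 0]) cube([37, 37, 402]);
translate([360, 722, 0]) cube([37, 37, 402]);
translate([763, 722, 0]) cube([37, 37, 402]);
translate([360, 740, 436]) cube([440, 19, 418]);
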